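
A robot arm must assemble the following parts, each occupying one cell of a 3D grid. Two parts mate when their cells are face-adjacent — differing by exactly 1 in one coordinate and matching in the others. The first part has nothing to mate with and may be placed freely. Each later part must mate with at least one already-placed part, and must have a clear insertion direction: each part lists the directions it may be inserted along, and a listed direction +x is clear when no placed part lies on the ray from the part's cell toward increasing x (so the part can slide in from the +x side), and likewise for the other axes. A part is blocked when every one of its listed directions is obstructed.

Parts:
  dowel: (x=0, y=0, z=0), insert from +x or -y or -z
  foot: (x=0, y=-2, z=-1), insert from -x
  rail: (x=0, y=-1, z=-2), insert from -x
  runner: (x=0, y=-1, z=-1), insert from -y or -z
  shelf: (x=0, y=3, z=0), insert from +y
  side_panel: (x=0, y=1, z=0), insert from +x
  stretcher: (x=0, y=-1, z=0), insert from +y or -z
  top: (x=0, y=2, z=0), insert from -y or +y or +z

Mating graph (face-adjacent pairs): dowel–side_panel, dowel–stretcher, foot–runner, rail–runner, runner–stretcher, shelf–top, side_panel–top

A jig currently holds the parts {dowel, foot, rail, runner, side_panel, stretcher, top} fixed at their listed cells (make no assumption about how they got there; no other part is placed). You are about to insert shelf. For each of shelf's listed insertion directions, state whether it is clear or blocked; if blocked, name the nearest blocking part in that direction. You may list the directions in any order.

+y: clear

+y: ray from shelf(0, 3, 0) has no placed part ⇒ clear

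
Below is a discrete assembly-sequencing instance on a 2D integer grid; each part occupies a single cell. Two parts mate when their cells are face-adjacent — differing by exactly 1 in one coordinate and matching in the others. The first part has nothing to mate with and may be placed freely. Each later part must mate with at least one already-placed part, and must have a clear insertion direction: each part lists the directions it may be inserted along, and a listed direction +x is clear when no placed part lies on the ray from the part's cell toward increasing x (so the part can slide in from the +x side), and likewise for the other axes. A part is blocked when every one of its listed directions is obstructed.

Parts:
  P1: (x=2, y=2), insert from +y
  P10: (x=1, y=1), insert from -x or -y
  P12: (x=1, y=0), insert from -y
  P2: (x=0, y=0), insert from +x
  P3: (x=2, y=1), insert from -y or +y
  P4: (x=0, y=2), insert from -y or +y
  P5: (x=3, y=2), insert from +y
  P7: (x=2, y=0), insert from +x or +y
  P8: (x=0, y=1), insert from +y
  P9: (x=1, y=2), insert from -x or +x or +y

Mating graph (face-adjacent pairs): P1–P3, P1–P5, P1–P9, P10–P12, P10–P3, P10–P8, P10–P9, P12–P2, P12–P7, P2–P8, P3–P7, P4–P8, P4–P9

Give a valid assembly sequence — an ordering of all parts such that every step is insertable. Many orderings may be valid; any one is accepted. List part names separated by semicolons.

P9; P10; P8; P2; P1; P12; P3; P7; P4; P5

1. P9@(1, 2) [-x clear] — {P9}
2. P10@(1, 1) [-x clear] — {P10, P9}
3. P8@(0, 1) [+y clear] — {P10, P8, P9}
4. P2@(0, 0) [+x clear] — {P10, P2, P8, P9}
5. P1@(2, 2) [+y clear] — {P1, P10, P2, P8, P9}
6. P12@(1, 0) [-y clear] — {P1, P10, P12, P2, P8, P9}
7. P3@(2, 1) [-y clear] — {P1, P10, P12, P2, P3, P8, P9}
8. P7@(2, 0) [+x clear] — {P1, P10, P12, P2, P3, P7, P8, P9}
9. P4@(0, 2) [+y clear] — {P1, P10, P12, P2, P3, P4, P7, P8, P9}
10. P5@(3, 2) [+y clear] — {P1, P10, P12, P2, P3, P4, P5, P7, P8, P9}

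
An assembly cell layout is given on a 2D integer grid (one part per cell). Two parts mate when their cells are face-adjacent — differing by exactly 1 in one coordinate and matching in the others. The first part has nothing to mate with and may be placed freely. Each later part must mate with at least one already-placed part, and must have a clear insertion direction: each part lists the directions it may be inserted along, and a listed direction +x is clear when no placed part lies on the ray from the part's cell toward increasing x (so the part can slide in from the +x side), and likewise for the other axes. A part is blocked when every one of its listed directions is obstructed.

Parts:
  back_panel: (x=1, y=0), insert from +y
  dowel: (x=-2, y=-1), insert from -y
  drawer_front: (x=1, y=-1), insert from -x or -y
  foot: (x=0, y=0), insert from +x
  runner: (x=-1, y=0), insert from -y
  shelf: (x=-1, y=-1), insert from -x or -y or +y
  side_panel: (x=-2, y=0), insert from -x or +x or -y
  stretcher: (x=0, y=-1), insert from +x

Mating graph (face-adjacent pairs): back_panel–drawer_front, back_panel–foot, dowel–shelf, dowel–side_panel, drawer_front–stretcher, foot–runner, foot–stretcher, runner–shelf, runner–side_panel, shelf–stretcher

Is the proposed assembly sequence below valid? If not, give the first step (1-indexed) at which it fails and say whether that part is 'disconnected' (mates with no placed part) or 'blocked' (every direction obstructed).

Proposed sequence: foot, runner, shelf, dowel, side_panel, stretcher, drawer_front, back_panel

1. foot@(0, 0) [+x clear] — {foot}
2. runner@(-1, 0) [-y clear] — {foot, runner}
3. shelf@(-1, -1) [-x clear] — {foot, runner, shelf}
4. dowel@(-2, -1) [-y clear] — {dowel, foot, runner, shelf}
5. side_panel@(-2, 0) [-x clear] — {dowel, foot, runner, shelf, side_panel}
6. stretcher@(0, -1) [+x clear] — {dowel, foot, runner, shelf, side_panel, stretcher}
7. drawer_front@(1, -1) [-y clear] — {dowel, drawer_front, foot, runner, shelf, side_panel, stretcher}
8. back_panel@(1, 0) [+y clear] — {back_panel, dowel, drawer_front, foot, runner, shelf, side_panel, stretcher}

Valid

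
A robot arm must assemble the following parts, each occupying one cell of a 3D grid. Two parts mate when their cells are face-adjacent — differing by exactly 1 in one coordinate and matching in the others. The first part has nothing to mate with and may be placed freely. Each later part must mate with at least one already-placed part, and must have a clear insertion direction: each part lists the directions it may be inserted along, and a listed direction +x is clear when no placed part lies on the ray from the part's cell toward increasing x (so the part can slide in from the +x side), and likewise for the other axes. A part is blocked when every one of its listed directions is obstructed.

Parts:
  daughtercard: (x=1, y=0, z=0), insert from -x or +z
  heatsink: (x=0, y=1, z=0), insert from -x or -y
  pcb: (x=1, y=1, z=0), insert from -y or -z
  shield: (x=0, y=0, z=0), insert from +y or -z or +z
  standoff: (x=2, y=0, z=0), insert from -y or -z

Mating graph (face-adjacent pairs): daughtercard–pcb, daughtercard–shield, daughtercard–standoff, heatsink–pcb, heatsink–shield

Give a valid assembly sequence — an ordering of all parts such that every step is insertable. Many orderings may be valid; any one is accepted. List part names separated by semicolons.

1. heatsink@(0, 1, 0) [-x clear] — {heatsink}
2. pcb@(1, 1, 0) [-y clear] — {heatsink, pcb}
3. shield@(0, 0, 0) [-z clear] — {heatsink, pcb, shield}
4. daughtercard@(1, 0, 0) [+z clear] — {daughtercard, heatsink, pcb, shield}
5. standoff@(2, 0, 0) [-y clear] — {daughtercard, heatsink, pcb, shield, standoff}

heatsink; pcb; shield; daughtercard; standoff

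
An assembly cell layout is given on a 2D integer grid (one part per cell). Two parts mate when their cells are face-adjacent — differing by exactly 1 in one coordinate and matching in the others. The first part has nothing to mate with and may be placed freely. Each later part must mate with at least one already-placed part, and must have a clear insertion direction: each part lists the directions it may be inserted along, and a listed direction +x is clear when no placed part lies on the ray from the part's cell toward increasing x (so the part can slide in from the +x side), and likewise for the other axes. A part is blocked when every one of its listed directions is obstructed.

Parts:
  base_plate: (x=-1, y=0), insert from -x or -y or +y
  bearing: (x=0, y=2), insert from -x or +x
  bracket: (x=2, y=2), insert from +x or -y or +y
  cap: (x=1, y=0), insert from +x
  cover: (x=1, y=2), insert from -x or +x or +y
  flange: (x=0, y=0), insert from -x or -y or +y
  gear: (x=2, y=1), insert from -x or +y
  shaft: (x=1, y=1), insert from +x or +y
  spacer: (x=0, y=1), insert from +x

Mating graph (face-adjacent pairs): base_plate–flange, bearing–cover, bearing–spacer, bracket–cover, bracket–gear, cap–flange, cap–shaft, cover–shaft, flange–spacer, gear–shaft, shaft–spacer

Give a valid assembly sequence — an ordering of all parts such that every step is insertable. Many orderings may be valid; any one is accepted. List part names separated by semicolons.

cap; flange; base_plate; spacer; shaft; gear; bracket; bearing; cover

1. cap@(1, 0) [+x clear] — {cap}
2. flange@(0, 0) [-x clear] — {cap, flange}
3. base_plate@(-1, 0) [-x clear] — {base_plate, cap, flange}
4. spacer@(0, 1) [+x clear] — {base_plate, cap, flange, spacer}
5. shaft@(1, 1) [+x clear] — {base_plate, cap, flange, shaft, spacer}
6. gear@(2, 1) [+y clear] — {base_plate, cap, flange, gear, shaft, spacer}
7. bracket@(2, 2) [+x clear] — {base_plate, bracket, cap, flange, gear, shaft, spacer}
8. bearing@(0, 2) [-x clear] — {base_plate, bearing, bracket, cap, flange, gear, shaft, spacer}
9. cover@(1, 2) [+y clear] — {base_plate, bearing, bracket, cap, cover, flange, gear, shaft, spacer}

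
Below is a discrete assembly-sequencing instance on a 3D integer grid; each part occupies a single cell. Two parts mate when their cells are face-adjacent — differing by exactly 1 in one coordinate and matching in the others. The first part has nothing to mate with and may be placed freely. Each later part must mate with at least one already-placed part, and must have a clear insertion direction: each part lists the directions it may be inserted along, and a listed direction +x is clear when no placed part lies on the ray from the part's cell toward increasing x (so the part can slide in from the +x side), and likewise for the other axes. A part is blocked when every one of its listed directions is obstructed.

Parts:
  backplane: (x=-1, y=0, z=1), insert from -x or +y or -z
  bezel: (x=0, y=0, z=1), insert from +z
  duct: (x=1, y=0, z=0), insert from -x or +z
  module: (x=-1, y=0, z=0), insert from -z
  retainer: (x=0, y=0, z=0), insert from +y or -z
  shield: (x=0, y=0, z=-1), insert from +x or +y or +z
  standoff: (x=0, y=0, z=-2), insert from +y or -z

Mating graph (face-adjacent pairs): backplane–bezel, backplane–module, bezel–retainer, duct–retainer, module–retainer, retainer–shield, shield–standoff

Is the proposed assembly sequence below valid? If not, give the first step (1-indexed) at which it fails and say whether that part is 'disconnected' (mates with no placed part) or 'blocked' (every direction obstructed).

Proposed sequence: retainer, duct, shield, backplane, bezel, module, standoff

1. retainer@(0, 0, 0) [+y clear] — {retainer}
2. duct@(1, 0, 0) [+z clear] — {duct, retainer}
3. shield@(0, 0, -1) [+x clear] — {duct, retainer, shield}
4. backplane@(-1, 0, 1) — no placed neighbour ⇒ disconnected

Invalid at step 4 (disconnected)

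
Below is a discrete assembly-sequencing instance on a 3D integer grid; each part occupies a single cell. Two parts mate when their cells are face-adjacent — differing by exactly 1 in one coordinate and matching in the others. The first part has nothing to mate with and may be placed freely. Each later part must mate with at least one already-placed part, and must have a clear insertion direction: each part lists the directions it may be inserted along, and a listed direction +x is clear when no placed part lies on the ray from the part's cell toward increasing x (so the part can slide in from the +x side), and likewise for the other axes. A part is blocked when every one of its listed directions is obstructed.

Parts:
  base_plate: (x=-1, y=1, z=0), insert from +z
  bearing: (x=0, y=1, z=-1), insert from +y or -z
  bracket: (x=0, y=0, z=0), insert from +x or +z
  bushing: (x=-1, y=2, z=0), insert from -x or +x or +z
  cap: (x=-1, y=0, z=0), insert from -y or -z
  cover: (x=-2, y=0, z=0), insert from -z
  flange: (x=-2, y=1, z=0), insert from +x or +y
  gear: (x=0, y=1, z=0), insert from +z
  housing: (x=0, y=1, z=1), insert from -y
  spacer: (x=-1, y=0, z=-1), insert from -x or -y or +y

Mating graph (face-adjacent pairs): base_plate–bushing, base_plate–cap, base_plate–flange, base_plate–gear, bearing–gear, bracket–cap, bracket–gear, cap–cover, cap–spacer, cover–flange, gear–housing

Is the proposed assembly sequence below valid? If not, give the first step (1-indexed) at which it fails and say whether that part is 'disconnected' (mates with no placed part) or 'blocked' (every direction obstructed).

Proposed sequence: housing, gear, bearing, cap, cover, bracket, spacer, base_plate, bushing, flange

Invalid at step 2 (blocked)

1. housing@(0, 1, 1) [-y clear] — {housing}
2. gear@(0, 1, 0) — +z all obstructed ⇒ blocked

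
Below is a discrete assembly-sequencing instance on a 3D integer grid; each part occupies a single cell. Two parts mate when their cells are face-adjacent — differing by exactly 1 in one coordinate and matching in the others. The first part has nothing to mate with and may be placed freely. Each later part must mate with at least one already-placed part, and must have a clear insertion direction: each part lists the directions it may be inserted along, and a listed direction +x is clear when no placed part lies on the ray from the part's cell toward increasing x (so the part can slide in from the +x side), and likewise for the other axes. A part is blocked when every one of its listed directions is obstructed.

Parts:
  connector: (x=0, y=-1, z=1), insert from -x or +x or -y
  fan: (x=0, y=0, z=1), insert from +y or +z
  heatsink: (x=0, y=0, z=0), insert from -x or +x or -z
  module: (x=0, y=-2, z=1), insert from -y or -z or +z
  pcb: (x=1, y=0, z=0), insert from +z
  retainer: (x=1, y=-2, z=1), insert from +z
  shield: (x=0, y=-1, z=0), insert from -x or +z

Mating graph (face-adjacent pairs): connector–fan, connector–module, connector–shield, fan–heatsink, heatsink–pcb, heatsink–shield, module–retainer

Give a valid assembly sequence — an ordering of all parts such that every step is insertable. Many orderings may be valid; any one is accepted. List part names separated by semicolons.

connector; fan; shield; heatsink; pcb; module; retainer

1. connector@(0, -1, 1) [-x clear] — {connector}
2. fan@(0, 0, 1) [+y clear] — {connector, fan}
3. shield@(0, -1, 0) [-x clear] — {connector, fan, shield}
4. heatsink@(0, 0, 0) [-x clear] — {connector, fan, heatsink, shield}
5. pcb@(1, 0, 0) [+z clear] — {connector, fan, heatsink, pcb, shield}
6. module@(0, -2, 1) [-y clear] — {connector, fan, heatsink, module, pcb, shield}
7. retainer@(1, -2, 1) [+z clear] — {connector, fan, heatsink, module, pcb, retainer, shield}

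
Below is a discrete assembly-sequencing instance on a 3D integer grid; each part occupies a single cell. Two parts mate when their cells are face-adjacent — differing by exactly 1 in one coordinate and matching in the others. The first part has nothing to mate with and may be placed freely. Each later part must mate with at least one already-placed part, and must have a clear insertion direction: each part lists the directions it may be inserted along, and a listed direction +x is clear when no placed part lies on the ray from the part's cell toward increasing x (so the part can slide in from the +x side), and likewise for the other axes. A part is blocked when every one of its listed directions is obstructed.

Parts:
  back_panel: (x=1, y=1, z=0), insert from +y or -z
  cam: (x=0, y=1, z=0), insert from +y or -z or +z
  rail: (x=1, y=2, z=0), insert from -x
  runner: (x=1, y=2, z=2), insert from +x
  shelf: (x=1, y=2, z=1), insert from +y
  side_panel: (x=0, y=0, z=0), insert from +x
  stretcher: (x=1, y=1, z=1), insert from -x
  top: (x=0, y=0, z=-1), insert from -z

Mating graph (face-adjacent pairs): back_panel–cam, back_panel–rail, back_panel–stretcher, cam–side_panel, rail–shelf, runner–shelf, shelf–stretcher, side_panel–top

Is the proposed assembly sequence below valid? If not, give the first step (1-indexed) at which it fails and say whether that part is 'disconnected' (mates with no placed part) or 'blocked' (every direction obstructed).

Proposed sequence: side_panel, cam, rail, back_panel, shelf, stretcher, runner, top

1. side_panel@(0, 0, 0) [+x clear] — {side_panel}
2. cam@(0, 1, 0) [+y clear] — {cam, side_panel}
3. rail@(1, 2, 0) — no placed neighbour ⇒ disconnected

Invalid at step 3 (disconnected)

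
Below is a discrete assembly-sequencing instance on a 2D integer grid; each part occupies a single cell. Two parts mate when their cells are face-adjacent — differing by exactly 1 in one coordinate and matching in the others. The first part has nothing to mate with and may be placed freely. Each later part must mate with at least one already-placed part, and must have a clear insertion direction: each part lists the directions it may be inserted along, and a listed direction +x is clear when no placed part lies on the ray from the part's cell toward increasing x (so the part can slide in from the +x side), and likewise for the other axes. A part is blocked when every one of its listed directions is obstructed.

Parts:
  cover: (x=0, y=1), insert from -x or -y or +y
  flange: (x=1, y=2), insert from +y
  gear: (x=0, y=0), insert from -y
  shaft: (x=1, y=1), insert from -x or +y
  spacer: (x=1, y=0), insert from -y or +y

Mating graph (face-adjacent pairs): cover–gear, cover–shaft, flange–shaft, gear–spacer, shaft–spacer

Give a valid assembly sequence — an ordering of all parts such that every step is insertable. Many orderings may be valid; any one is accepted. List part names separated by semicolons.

shaft; spacer; flange; cover; gear

1. shaft@(1, 1) [-x clear] — {shaft}
2. spacer@(1, 0) [-y clear] — {shaft, spacer}
3. flange@(1, 2) [+y clear] — {flange, shaft, spacer}
4. cover@(0, 1) [-x clear] — {cover, flange, shaft, spacer}
5. gear@(0, 0) [-y clear] — {cover, flange, gear, shaft, spacer}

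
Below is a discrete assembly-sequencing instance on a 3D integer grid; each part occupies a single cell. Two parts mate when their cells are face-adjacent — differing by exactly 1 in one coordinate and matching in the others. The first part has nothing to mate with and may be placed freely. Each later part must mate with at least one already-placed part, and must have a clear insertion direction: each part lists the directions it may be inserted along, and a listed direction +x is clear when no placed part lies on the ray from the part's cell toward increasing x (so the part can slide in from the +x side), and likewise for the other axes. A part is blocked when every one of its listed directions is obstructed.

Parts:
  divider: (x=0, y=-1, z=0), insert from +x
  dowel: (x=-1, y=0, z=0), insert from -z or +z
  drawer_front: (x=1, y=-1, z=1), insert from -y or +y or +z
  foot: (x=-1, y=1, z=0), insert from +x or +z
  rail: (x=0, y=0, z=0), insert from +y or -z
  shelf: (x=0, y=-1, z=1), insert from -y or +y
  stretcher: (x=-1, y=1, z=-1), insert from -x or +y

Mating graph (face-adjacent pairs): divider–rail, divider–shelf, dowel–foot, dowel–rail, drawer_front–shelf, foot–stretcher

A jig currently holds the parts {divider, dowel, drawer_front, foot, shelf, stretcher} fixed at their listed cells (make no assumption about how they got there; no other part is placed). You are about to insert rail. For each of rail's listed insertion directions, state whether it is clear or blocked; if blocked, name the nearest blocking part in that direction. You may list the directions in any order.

+y: clear; -z: clear

+y: ray from rail(0, 0, 0) has no placed part ⇒ clear
-z: ray from rail(0, 0, 0) has no placed part ⇒ clear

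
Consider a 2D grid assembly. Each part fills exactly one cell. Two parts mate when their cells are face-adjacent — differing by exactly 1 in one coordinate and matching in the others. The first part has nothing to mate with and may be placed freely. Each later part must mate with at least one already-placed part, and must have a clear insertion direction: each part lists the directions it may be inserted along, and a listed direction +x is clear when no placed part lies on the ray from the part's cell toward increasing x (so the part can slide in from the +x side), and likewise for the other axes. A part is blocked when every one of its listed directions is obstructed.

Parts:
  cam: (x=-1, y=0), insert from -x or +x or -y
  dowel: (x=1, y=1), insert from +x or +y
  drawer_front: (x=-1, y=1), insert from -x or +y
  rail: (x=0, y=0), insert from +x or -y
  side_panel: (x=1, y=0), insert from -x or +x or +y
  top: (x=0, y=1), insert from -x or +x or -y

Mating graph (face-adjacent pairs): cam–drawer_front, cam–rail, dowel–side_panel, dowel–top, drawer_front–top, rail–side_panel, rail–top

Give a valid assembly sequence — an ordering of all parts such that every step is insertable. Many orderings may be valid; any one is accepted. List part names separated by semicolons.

1. side_panel@(1, 0) [-x clear] — {side_panel}
2. dowel@(1, 1) [+x clear] — {dowel, side_panel}
3. rail@(0, 0) [-y clear] — {dowel, rail, side_panel}
4. top@(0, 1) [-x clear] — {dowel, rail, side_panel, top}
5. drawer_front@(-1, 1) [-x clear] — {dowel, drawer_front, rail, side_panel, top}
6. cam@(-1, 0) [-x clear] — {cam, dowel, drawer_front, rail, side_panel, top}

side_panel; dowel; rail; top; drawer_front; cam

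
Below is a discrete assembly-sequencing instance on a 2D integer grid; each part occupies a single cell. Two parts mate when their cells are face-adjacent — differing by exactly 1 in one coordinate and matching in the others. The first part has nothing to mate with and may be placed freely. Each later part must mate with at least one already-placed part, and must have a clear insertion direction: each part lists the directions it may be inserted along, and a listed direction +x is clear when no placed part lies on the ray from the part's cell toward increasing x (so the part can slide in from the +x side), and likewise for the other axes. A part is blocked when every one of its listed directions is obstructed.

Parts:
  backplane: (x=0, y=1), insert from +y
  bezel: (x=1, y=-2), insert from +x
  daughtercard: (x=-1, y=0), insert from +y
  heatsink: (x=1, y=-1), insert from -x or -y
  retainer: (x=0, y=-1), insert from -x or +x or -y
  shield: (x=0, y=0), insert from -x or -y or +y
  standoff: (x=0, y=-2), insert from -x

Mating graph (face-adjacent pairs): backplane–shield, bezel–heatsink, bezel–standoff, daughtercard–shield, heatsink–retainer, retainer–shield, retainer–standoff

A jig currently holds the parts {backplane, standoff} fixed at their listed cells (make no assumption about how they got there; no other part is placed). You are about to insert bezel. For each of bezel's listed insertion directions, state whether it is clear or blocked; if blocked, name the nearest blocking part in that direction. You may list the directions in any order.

+x: ray from bezel(1, -2) has no placed part ⇒ clear

+x: clear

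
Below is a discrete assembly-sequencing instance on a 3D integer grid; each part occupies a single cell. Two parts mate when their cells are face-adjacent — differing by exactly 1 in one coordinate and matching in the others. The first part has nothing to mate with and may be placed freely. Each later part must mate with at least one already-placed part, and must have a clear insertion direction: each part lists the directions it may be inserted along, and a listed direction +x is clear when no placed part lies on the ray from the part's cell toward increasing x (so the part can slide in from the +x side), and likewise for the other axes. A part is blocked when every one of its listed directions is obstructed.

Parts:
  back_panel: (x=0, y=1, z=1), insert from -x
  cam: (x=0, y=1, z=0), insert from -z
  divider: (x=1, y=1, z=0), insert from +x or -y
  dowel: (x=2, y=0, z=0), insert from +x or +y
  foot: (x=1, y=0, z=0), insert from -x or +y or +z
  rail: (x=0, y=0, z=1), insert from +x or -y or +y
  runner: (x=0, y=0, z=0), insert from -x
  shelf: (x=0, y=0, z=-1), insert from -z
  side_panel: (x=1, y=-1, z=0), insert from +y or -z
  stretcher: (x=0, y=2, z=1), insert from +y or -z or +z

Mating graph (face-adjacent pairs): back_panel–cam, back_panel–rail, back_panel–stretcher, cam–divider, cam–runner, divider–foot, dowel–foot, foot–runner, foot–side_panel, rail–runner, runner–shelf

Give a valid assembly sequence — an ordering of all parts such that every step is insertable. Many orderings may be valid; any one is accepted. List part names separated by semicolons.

1. back_panel@(0, 1, 1) [-x clear] — {back_panel}
2. rail@(0, 0, 1) [+x clear] — {back_panel, rail}
3. runner@(0, 0, 0) [-x clear] — {back_panel, rail, runner}
4. stretcher@(0, 2, 1) [+y clear] — {back_panel, rail, runner, stretcher}
5. foot@(1, 0, 0) [+y clear] — {back_panel, foot, rail, runner, stretcher}
6. dowel@(2, 0, 0) [+x clear] — {back_panel, dowel, foot, rail, runner, stretcher}
7. divider@(1, 1, 0) [+x clear] — {back_panel, divider, dowel, foot, rail, runner, stretcher}
8. shelf@(0, 0, -1) [-z clear] — {back_panel, divider, dowel, foot, rail, runner, shelf, stretcher}
9. cam@(0, 1, 0) [-z clear] — {back_panel, cam, divider, dowel, foot, rail, runner, shelf, stretcher}
10. side_panel@(1, -1, 0) [-z clear] — {back_panel, cam, divider, dowel, foot, rail, runner, shelf, side_panel, stretcher}

back_panel; rail; runner; stretcher; foot; dowel; divider; shelf; cam; side_panel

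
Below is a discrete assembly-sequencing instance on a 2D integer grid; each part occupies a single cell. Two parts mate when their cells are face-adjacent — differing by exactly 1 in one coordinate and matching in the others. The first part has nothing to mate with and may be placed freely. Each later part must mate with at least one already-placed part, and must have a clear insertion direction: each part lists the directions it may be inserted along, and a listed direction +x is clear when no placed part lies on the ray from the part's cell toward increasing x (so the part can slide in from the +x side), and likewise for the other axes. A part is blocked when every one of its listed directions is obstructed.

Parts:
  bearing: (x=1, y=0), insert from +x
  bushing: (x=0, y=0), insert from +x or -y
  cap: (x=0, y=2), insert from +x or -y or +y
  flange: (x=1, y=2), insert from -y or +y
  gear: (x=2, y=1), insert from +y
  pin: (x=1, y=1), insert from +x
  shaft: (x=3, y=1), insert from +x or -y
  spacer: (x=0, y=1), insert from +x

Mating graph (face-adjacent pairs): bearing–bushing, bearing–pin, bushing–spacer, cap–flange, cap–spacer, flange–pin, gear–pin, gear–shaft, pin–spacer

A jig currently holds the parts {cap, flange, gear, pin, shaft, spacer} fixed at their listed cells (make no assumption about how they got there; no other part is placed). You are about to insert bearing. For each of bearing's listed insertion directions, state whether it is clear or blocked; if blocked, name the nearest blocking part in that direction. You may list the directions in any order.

+x: clear

+x: ray from bearing(1, 0) has no placed part ⇒ clear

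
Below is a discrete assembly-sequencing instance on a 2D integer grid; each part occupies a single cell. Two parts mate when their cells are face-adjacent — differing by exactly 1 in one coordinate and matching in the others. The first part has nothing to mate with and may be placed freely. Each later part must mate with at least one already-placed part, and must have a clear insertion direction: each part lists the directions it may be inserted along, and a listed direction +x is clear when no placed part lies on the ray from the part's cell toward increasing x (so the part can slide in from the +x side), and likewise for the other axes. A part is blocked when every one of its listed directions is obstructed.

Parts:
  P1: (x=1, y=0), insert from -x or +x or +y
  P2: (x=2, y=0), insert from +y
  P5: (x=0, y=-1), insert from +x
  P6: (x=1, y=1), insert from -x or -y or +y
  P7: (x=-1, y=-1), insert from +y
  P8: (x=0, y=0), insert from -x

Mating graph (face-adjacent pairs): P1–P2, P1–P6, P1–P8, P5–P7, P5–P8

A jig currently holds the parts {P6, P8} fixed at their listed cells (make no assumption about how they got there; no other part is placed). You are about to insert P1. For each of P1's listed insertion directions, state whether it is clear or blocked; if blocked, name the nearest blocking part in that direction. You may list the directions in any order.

-x: nearest on ray is P8@(0, 0) ⇒ blocked
+x: ray from P1(1, 0) has no placed part ⇒ clear
+y: nearest on ray is P6@(1, 1) ⇒ blocked

+x: clear; +y: blocked by P6; -x: blocked by P8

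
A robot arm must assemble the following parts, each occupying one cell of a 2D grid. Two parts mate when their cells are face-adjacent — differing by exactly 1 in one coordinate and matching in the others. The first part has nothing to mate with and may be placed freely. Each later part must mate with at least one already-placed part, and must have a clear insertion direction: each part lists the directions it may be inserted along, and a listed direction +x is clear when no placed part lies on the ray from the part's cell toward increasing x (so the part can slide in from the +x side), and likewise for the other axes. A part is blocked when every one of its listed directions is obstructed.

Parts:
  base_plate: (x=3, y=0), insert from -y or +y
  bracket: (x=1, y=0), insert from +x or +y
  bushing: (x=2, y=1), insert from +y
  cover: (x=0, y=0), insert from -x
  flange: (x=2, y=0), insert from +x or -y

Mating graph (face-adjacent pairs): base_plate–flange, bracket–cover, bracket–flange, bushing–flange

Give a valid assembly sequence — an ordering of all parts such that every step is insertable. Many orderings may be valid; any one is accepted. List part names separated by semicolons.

1. bracket@(1, 0) [+x clear] — {bracket}
2. flange@(2, 0) [+x clear] — {bracket, flange}
3. base_plate@(3, 0) [-y clear] — {base_plate, bracket, flange}
4. bushing@(2, 1) [+y clear] — {base_plate, bracket, bushing, flange}
5. cover@(0, 0) [-x clear] — {base_plate, bracket, bushing, cover, flange}

bracket; flange; base_plate; bushing; cover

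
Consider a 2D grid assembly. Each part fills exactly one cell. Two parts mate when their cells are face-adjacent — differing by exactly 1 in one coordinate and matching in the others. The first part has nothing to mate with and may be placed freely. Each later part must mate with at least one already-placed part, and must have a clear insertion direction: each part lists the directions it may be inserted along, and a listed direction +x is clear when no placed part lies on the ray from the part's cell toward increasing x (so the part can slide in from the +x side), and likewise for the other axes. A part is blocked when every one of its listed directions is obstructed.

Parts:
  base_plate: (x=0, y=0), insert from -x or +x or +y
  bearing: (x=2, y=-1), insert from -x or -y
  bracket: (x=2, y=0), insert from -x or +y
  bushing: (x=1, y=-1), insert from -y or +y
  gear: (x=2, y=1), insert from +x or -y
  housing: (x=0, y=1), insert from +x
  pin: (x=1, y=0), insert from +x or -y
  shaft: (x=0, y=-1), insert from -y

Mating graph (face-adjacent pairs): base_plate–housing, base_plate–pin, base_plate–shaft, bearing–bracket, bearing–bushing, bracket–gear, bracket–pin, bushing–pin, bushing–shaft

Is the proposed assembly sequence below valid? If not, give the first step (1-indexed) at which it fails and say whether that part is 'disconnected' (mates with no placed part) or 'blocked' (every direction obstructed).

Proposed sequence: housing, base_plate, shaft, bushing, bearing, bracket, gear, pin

Invalid at step 8 (blocked)

1. housing@(0, 1) [+x clear] — {housing}
2. base_plate@(0, 0) [-x clear] — {base_plate, housing}
3. shaft@(0, -1) [-y clear] — {base_plate, housing, shaft}
4. bushing@(1, -1) [-y clear] — {base_plate, bushing, housing, shaft}
5. bearing@(2, -1) [-y clear] — {base_plate, bearing, bushing, housing, shaft}
6. bracket@(2, 0) [+y clear] — {base_plate, bearing, bracket, bushing, housing, shaft}
7. gear@(2, 1) [+x clear] — {base_plate, bearing, bracket, bushing, gear, housing, shaft}
8. pin@(1, 0) — +x/-y all obstructed ⇒ blocked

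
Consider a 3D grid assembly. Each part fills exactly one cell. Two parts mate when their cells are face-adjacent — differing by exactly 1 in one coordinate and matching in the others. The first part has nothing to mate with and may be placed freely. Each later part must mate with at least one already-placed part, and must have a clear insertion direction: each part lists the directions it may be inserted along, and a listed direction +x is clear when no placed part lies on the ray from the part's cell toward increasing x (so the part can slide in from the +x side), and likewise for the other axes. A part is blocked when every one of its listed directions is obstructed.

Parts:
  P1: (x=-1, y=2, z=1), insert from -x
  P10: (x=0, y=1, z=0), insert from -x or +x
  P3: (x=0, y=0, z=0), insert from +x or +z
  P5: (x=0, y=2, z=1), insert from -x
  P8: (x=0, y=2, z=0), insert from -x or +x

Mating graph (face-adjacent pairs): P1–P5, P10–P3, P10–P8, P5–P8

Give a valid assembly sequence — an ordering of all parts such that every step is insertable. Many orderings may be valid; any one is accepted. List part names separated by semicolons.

1. P5@(0, 2, 1) [-x clear] — {P5}
2. P8@(0, 2, 0) [-x clear] — {P5, P8}
3. P10@(0, 1, 0) [-x clear] — {P10, P5, P8}
4. P3@(0, 0, 0) [+x clear] — {P10, P3, P5, P8}
5. P1@(-1, 2, 1) [-x clear] — {P1, P10, P3, P5, P8}

P5; P8; P10; P3; P1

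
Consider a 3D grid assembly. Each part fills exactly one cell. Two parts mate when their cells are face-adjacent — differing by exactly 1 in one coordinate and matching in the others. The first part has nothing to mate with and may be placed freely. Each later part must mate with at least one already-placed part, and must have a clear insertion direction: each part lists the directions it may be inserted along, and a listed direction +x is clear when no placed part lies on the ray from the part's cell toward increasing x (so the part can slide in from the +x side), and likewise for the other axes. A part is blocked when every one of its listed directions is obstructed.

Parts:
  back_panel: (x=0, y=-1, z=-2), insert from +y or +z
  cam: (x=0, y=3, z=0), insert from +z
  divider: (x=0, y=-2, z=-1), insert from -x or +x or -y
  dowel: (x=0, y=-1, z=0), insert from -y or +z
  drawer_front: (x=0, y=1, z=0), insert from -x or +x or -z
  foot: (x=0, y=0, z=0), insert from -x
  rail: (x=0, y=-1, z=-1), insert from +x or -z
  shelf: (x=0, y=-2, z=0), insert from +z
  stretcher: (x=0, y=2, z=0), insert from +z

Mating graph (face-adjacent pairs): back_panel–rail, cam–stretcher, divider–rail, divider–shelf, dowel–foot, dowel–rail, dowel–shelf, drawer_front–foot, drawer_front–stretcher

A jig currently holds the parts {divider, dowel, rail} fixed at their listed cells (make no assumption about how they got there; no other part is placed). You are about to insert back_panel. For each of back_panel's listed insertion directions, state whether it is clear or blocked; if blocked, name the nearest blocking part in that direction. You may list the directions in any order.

+y: clear; +z: blocked by rail

+y: ray from back_panel(0, -1, -2) has no placed part ⇒ clear
+z: nearest on ray is rail@(0, -1, -1) ⇒ blocked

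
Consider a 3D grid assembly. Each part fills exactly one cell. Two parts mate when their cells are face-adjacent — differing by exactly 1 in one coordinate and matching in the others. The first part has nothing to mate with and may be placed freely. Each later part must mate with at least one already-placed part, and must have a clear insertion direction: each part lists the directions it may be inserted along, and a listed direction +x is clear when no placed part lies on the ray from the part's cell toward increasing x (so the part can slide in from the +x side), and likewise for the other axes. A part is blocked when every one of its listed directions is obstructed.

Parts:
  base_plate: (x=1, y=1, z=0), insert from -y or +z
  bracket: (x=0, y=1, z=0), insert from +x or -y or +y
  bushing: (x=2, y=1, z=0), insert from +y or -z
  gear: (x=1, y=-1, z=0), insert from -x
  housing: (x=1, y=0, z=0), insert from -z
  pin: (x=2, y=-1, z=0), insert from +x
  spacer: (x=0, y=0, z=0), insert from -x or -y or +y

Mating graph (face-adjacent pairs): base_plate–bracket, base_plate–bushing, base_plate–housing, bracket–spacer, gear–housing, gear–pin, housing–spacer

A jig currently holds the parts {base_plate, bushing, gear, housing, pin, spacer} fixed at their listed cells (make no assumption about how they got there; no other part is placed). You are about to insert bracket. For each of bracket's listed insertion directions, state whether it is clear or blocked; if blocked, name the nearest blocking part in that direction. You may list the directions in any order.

+x: blocked by base_plate; +y: clear; -y: blocked by spacer

+x: nearest on ray is base_plate@(1, 1, 0) ⇒ blocked
-y: nearest on ray is spacer@(0, 0, 0) ⇒ blocked
+y: ray from bracket(0, 1, 0) has no placed part ⇒ clear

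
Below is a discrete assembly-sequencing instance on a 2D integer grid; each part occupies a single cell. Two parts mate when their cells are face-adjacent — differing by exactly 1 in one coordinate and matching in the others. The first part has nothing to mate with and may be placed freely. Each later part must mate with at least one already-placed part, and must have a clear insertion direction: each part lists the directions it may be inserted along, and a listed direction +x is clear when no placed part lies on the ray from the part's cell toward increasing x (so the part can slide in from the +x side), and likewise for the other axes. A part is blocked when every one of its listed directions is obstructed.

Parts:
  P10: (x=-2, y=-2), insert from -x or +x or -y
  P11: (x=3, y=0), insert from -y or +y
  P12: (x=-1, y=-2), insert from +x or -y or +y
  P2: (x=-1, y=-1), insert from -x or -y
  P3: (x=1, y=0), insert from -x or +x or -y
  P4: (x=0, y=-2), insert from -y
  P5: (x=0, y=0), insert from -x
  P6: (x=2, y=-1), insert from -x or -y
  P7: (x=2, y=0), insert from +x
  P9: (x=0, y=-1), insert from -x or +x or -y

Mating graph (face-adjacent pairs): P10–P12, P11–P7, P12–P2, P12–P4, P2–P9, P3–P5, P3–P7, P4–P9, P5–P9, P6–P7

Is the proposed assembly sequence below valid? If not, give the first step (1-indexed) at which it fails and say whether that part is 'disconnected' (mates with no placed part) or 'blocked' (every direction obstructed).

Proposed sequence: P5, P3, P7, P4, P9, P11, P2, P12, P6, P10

1. P5@(0, 0) [-x clear] — {P5}
2. P3@(1, 0) [+x clear] — {P3, P5}
3. P7@(2, 0) [+x clear] — {P3, P5, P7}
4. P4@(0, -2) — no placed neighbour ⇒ disconnected

Invalid at step 4 (disconnected)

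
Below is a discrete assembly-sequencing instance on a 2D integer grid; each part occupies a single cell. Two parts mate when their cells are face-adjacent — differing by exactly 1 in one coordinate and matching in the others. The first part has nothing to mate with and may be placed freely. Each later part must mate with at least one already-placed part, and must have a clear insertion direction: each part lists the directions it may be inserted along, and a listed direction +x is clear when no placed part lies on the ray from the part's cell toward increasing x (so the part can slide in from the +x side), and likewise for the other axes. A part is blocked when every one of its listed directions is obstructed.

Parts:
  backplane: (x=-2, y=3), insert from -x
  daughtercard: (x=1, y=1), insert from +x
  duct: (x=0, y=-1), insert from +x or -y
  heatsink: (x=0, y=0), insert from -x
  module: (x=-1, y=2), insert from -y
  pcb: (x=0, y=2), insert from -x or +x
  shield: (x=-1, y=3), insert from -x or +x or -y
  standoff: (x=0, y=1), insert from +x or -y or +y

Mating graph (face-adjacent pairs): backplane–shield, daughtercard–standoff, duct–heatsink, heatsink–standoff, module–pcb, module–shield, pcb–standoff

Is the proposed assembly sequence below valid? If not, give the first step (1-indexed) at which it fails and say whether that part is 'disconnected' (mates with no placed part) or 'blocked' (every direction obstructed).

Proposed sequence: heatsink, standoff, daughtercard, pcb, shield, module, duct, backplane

1. heatsink@(0, 0) [-x clear] — {heatsink}
2. standoff@(0, 1) [+x clear] — {heatsink, standoff}
3. daughtercard@(1, 1) [+x clear] — {daughtercard, heatsink, standoff}
4. pcb@(0, 2) [-x clear] — {daughtercard, heatsink, pcb, standoff}
5. shield@(-1, 3) — no placed neighbour ⇒ disconnected

Invalid at step 5 (disconnected)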